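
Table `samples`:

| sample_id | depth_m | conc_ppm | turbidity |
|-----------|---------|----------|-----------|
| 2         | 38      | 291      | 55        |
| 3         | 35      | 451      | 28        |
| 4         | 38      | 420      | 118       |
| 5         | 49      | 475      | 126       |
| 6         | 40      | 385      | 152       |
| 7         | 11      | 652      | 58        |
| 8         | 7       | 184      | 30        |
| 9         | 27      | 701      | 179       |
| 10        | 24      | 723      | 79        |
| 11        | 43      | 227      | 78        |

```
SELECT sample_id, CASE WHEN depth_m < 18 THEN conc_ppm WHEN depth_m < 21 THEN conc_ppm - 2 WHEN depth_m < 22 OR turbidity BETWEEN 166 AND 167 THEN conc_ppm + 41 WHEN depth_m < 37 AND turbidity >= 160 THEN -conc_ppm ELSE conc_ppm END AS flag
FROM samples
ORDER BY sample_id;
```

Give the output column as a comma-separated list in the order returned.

sample_id=2: ELSE → 291
sample_id=3: ELSE → 451
sample_id=4: ELSE → 420
sample_id=5: ELSE → 475
sample_id=6: ELSE → 385
sample_id=7: depth_m < 18 → 652
sample_id=8: depth_m < 18 → 184
sample_id=9: depth_m < 37 AND turbidity >= 160 → -701
sample_id=10: ELSE → 723
sample_id=11: ELSE → 227

291, 451, 420, 475, 385, 652, 184, -701, 723, 227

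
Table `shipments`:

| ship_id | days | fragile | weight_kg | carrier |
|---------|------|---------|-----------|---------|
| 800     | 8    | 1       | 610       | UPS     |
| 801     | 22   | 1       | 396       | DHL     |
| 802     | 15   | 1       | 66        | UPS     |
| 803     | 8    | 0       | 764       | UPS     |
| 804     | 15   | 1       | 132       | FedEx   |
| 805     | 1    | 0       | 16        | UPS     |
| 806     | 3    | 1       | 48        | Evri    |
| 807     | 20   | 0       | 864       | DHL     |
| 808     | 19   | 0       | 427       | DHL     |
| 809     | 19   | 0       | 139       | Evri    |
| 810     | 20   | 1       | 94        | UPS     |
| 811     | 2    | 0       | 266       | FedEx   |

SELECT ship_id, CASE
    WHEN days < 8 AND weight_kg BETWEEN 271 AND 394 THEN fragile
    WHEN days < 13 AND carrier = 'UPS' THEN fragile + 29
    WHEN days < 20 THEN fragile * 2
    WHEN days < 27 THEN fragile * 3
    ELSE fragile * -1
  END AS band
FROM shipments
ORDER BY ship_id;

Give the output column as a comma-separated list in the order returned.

30, 3, 2, 29, 2, 29, 2, 0, 0, 0, 3, 0

ship_id=800: days < 13 AND carrier = 'UPS' → 30
ship_id=801: days < 27 → 3
ship_id=802: days < 20 → 2
ship_id=803: days < 13 AND carrier = 'UPS' → 29
ship_id=804: days < 20 → 2
ship_id=805: days < 13 AND carrier = 'UPS' → 29
ship_id=806: days < 20 → 2
ship_id=807: days < 27 → 0
ship_id=808: days < 20 → 0
ship_id=809: days < 20 → 0
ship_id=810: days < 27 → 3
ship_id=811: days < 20 → 0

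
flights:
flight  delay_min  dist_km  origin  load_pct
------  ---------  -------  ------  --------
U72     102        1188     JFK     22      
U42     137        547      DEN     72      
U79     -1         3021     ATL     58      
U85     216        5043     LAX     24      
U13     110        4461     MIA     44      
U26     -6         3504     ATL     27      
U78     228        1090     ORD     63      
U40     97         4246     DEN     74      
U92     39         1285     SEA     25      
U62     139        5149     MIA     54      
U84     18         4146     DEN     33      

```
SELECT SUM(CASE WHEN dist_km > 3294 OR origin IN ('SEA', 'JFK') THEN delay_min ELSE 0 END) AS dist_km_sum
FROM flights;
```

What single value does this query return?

715

flight=U72: ✓ → 102
flight=U42: ✗
flight=U79: ✗
flight=U85: ✓ → 216
flight=U13: ✓ → 110
flight=U26: ✓ → -6
flight=U78: ✗
flight=U40: ✓ → 97
flight=U92: ✓ → 39
flight=U62: ✓ → 139
flight=U84: ✓ → 18
dist_km_sum = 102 + 216 + 110 + -6 + 97 + 39 + 139 + 18 = 715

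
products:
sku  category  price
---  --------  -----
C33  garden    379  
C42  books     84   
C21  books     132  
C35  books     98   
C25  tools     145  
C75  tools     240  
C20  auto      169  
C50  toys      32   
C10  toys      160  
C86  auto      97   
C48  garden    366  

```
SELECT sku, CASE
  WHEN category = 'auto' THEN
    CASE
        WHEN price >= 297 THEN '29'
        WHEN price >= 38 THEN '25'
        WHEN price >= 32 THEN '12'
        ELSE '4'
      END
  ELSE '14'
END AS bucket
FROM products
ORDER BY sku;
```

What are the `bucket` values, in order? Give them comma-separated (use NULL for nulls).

14, 25, 14, 14, 14, 14, 14, 14, 14, 14, 25

sku=C10: category='toys' → outer ELSE → 14
sku=C20: category='auto' → inner[price >= 38] → 25
sku=C21: category='books' → outer ELSE → 14
sku=C25: category='tools' → outer ELSE → 14
sku=C33: category='garden' → outer ELSE → 14
sku=C35: category='books' → outer ELSE → 14
sku=C42: category='books' → outer ELSE → 14
sku=C48: category='garden' → outer ELSE → 14
sku=C50: category='toys' → outer ELSE → 14
sku=C75: category='tools' → outer ELSE → 14
sku=C86: category='auto' → inner[price >= 38] → 25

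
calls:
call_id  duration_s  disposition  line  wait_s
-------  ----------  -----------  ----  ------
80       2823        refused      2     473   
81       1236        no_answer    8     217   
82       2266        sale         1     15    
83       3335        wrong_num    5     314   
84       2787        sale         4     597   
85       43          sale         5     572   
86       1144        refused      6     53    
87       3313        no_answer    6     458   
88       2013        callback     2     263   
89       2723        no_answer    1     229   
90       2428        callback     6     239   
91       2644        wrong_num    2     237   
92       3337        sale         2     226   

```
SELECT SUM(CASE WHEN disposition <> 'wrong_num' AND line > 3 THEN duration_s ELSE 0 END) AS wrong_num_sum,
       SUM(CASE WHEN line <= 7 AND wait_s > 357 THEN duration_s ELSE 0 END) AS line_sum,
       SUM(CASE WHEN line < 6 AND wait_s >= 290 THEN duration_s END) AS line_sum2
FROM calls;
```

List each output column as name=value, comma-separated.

[wrong_num_sum: disposition <> 'wrong_num' AND line > 3]
call_id=80: ✗
call_id=81: ✓ → 1236
call_id=82: ✗
call_id=83: ✗
call_id=84: ✓ → 2787
call_id=85: ✓ → 43
call_id=86: ✓ → 1144
call_id=87: ✓ → 3313
call_id=88: ✗
call_id=89: ✗
call_id=90: ✓ → 2428
call_id=91: ✗
call_id=92: ✗
wrong_num_sum = 1236 + 2787 + 43 + 1144 + 3313 + 2428 = 10951
—
[line_sum: line <= 7 AND wait_s > 357]
call_id=80: ✓ → 2823
call_id=81: ✗
call_id=82: ✗
call_id=83: ✗
call_id=84: ✓ → 2787
call_id=85: ✓ → 43
call_id=86: ✗
call_id=87: ✓ → 3313
call_id=88: ✗
call_id=89: ✗
call_id=90: ✗
call_id=91: ✗
call_id=92: ✗
line_sum = 2823 + 2787 + 43 + 3313 = 8966
—
[line_sum2: line < 6 AND wait_s >= 290]
call_id=80: ✓ → 2823
call_id=81: ✗
call_id=82: ✗
call_id=83: ✓ → 3335
call_id=84: ✓ → 2787
call_id=85: ✓ → 43
call_id=86: ✗
call_id=87: ✗
call_id=88: ✗
call_id=89: ✗
call_id=90: ✗
call_id=91: ✗
call_id=92: ✗
line_sum2 = 2823 + 3335 + 2787 + 43 = 8988

wrong_num_sum=10951, line_sum=8966, line_sum2=8988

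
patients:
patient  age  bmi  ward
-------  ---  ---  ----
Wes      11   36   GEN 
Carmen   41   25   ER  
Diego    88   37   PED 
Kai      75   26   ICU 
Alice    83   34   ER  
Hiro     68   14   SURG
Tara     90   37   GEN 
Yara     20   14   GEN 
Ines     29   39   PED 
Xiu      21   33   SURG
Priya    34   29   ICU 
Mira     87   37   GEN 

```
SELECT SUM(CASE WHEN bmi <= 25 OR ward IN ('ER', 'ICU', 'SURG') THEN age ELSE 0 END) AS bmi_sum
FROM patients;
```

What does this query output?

342

patient=Wes: ✗
patient=Carmen: ✓ → 41
patient=Diego: ✗
patient=Kai: ✓ → 75
patient=Alice: ✓ → 83
patient=Hiro: ✓ → 68
patient=Tara: ✗
patient=Yara: ✓ → 20
patient=Ines: ✗
patient=Xiu: ✓ → 21
patient=Priya: ✓ → 34
patient=Mira: ✗
bmi_sum = 41 + 75 + 83 + 68 + 20 + 21 + 34 = 342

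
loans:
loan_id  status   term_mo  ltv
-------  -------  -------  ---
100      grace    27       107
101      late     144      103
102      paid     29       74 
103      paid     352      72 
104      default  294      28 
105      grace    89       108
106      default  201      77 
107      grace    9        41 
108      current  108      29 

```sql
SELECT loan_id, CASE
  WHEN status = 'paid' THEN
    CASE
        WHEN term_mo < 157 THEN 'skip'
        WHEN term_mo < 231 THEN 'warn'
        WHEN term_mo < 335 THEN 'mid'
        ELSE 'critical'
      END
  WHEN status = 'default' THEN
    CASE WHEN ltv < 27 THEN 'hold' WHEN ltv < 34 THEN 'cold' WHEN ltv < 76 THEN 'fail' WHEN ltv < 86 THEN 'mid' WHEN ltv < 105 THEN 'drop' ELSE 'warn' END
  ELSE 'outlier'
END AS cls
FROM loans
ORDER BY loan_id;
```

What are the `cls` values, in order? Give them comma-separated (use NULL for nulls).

outlier, outlier, skip, critical, cold, outlier, mid, outlier, outlier

loan_id=100: status='grace' → outer ELSE → outlier
loan_id=101: status='late' → outer ELSE → outlier
loan_id=102: status='paid' → inner[term_mo < 157] → skip
loan_id=103: status='paid' → inner[ELSE] → critical
loan_id=104: status='default' → inner[ltv < 34] → cold
loan_id=105: status='grace' → outer ELSE → outlier
loan_id=106: status='default' → inner[ltv < 86] → mid
loan_id=107: status='grace' → outer ELSE → outlier
loan_id=108: status='current' → outer ELSE → outlier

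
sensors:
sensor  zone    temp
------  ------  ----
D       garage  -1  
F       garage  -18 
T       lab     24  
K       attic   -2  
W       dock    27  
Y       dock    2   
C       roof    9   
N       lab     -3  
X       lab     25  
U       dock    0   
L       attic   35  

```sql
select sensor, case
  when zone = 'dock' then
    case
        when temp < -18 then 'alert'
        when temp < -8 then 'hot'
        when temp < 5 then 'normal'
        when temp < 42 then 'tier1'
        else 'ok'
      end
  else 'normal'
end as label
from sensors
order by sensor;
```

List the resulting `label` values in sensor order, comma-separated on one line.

sensor=C: zone='roof' → outer ELSE → normal
sensor=D: zone='garage' → outer ELSE → normal
sensor=F: zone='garage' → outer ELSE → normal
sensor=K: zone='attic' → outer ELSE → normal
sensor=L: zone='attic' → outer ELSE → normal
sensor=N: zone='lab' → outer ELSE → normal
sensor=T: zone='lab' → outer ELSE → normal
sensor=U: zone='dock' → inner[temp < 5] → normal
sensor=W: zone='dock' → inner[temp < 42] → tier1
sensor=X: zone='lab' → outer ELSE → normal
sensor=Y: zone='dock' → inner[temp < 5] → normal

normal, normal, normal, normal, normal, normal, normal, normal, tier1, normal, normal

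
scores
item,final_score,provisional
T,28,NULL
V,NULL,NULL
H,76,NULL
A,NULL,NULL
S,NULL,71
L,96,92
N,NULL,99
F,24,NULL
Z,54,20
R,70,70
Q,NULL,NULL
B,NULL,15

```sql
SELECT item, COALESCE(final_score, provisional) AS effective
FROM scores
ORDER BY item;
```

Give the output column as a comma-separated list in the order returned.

NULL, 15, 24, 76, 96, 99, NULL, 70, 71, 28, NULL, 54

item=A: final_score=NULL, provisional=NULL (all NULL) → NULL
item=B: final_score=NULL, provisional=15 → 15
item=F: final_score=24 → 24
item=H: final_score=76 → 76
item=L: final_score=96 → 96
item=N: final_score=NULL, provisional=99 → 99
item=Q: final_score=NULL, provisional=NULL (all NULL) → NULL
item=R: final_score=70 → 70
item=S: final_score=NULL, provisional=71 → 71
item=T: final_score=28 → 28
item=V: final_score=NULL, provisional=NULL (all NULL) → NULL
item=Z: final_score=54 → 54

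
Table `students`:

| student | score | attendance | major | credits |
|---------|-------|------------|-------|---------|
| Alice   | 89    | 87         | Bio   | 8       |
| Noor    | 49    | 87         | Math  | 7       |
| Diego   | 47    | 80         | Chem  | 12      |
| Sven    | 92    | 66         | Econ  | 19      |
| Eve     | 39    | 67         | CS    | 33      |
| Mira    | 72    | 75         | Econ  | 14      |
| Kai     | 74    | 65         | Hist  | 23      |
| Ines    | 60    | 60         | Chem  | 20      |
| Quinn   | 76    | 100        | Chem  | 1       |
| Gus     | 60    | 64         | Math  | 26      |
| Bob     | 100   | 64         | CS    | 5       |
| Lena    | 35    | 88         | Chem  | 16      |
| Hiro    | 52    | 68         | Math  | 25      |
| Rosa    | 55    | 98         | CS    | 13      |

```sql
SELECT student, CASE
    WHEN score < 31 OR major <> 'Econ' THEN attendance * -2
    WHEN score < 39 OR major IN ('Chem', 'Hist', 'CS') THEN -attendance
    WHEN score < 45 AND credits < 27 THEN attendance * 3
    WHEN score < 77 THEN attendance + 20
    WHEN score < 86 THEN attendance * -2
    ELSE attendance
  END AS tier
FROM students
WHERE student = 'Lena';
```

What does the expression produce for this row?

student = Lena: score=35, attendance=88, major=Chem, credits=16.
score < 31 OR major <> 'Econ' → true → -176

-176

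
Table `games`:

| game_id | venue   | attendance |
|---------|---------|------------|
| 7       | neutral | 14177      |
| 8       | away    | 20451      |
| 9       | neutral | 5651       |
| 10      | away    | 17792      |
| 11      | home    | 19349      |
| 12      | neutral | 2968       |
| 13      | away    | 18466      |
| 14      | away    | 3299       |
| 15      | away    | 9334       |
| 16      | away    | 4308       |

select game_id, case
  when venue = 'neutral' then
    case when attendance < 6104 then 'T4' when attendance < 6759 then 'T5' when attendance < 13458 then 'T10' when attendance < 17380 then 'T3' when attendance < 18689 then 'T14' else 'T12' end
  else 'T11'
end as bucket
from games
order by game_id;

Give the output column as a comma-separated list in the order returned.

game_id=7: venue='neutral' → inner[attendance < 17380] → T3
game_id=8: venue='away' → outer ELSE → T11
game_id=9: venue='neutral' → inner[attendance < 6104] → T4
game_id=10: venue='away' → outer ELSE → T11
game_id=11: venue='home' → outer ELSE → T11
game_id=12: venue='neutral' → inner[attendance < 6104] → T4
game_id=13: venue='away' → outer ELSE → T11
game_id=14: venue='away' → outer ELSE → T11
game_id=15: venue='away' → outer ELSE → T11
game_id=16: venue='away' → outer ELSE → T11

T3, T11, T4, T11, T11, T4, T11, T11, T11, T11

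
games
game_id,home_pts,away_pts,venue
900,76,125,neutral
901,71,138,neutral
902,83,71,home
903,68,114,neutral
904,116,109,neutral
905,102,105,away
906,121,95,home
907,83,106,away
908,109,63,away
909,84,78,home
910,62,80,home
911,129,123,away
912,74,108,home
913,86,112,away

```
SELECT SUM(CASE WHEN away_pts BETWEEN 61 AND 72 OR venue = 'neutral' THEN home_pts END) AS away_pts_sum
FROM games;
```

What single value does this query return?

523

game_id=900: ✓ → 76
game_id=901: ✓ → 71
game_id=902: ✓ → 83
game_id=903: ✓ → 68
game_id=904: ✓ → 116
game_id=905: ✗
game_id=906: ✗
game_id=907: ✗
game_id=908: ✓ → 109
game_id=909: ✗
game_id=910: ✗
game_id=911: ✗
game_id=912: ✗
game_id=913: ✗
away_pts_sum = 76 + 71 + 83 + 68 + 116 + 109 = 523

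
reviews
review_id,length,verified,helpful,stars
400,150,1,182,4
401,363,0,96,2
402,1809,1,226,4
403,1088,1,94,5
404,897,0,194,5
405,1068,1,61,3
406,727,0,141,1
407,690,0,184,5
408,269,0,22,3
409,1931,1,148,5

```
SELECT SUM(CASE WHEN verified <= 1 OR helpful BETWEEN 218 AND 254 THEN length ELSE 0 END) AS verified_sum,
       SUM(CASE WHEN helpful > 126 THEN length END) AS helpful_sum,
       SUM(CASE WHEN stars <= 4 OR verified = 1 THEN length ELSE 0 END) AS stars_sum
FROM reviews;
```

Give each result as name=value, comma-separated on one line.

verified_sum=8992, helpful_sum=6204, stars_sum=7405

[verified_sum: verified <= 1 OR helpful BETWEEN 218 AND 254]
review_id=400: ✓ → 150
review_id=401: ✓ → 363
review_id=402: ✓ → 1809
review_id=403: ✓ → 1088
review_id=404: ✓ → 897
review_id=405: ✓ → 1068
review_id=406: ✓ → 727
review_id=407: ✓ → 690
review_id=408: ✓ → 269
review_id=409: ✓ → 1931
verified_sum = 150 + 363 + 1809 + 1088 + 897 + 1068 + 727 + 690 + 269 + 1931 = 8992
—
[helpful_sum: helpful > 126]
review_id=400: ✓ → 150
review_id=401: ✗
review_id=402: ✓ → 1809
review_id=403: ✗
review_id=404: ✓ → 897
review_id=405: ✗
review_id=406: ✓ → 727
review_id=407: ✓ → 690
review_id=408: ✗
review_id=409: ✓ → 1931
helpful_sum = 150 + 1809 + 897 + 727 + 690 + 1931 = 6204
—
[stars_sum: stars <= 4 OR verified = 1]
review_id=400: ✓ → 150
review_id=401: ✓ → 363
review_id=402: ✓ → 1809
review_id=403: ✓ → 1088
review_id=404: ✗
review_id=405: ✓ → 1068
review_id=406: ✓ → 727
review_id=407: ✗
review_id=408: ✓ → 269
review_id=409: ✓ → 1931
stars_sum = 150 + 363 + 1809 + 1088 + 1068 + 727 + 269 + 1931 = 7405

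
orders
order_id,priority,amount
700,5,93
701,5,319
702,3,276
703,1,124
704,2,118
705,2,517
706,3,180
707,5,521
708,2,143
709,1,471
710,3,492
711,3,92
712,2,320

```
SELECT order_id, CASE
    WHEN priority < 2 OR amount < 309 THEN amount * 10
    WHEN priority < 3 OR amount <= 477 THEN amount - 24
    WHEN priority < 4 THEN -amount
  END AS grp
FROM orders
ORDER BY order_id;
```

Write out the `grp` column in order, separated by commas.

930, 295, 2760, 1240, 1180, 493, 1800, NULL, 1430, 4710, -492, 920, 296

order_id=700: priority < 2 OR amount < 309 → 930
order_id=701: priority < 3 OR amount <= 477 → 295
order_id=702: priority < 2 OR amount < 309 → 2760
order_id=703: priority < 2 OR amount < 309 → 1240
order_id=704: priority < 2 OR amount < 309 → 1180
order_id=705: priority < 3 OR amount <= 477 → 493
order_id=706: priority < 2 OR amount < 309 → 1800
order_id=707: (no match → NULL) → NULL
order_id=708: priority < 2 OR amount < 309 → 1430
order_id=709: priority < 2 OR amount < 309 → 4710
order_id=710: priority < 4 → -492
order_id=711: priority < 2 OR amount < 309 → 920
order_id=712: priority < 3 OR amount <= 477 → 296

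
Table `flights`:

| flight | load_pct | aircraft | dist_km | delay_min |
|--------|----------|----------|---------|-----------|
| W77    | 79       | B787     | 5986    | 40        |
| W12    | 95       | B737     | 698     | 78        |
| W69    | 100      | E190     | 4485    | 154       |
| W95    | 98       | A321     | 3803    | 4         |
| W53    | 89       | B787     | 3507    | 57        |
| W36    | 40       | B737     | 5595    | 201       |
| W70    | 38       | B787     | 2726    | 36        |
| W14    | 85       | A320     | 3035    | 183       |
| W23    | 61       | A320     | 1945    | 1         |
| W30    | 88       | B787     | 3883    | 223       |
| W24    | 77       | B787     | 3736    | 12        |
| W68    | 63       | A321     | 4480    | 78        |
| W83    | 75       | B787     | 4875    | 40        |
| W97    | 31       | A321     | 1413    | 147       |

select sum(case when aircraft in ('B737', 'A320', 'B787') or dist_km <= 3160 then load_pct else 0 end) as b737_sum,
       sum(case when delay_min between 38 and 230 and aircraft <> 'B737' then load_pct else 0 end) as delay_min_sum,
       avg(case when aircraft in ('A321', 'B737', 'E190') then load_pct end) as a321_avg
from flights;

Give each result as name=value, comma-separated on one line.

b737_sum=758, delay_min_sum=610, a321_avg=71.1666666667

[b737_sum: aircraft in ('B737', 'A320', 'B787') or dist_km <= 3160]
flight=W77: ✓ → 79
flight=W12: ✓ → 95
flight=W69: ✗
flight=W95: ✗
flight=W53: ✓ → 89
flight=W36: ✓ → 40
flight=W70: ✓ → 38
flight=W14: ✓ → 85
flight=W23: ✓ → 61
flight=W30: ✓ → 88
flight=W24: ✓ → 77
flight=W68: ✗
flight=W83: ✓ → 75
flight=W97: ✓ → 31
b737_sum = 79 + 95 + 89 + 40 + 38 + 85 + 61 + 88 + 77 + 75 + 31 = 758
—
[delay_min_sum: delay_min between 38 and 230 and aircraft <> 'B737']
flight=W77: ✓ → 79
flight=W12: ✗
flight=W69: ✓ → 100
flight=W95: ✗
flight=W53: ✓ → 89
flight=W36: ✗
flight=W70: ✗
flight=W14: ✓ → 85
flight=W23: ✗
flight=W30: ✓ → 88
flight=W24: ✗
flight=W68: ✓ → 63
flight=W83: ✓ → 75
flight=W97: ✓ → 31
delay_min_sum = 79 + 100 + 89 + 85 + 88 + 63 + 75 + 31 = 610
—
[a321_avg: aircraft in ('A321', 'B737', 'E190')]
flight=W77: ✗
flight=W12: ✓ → 95
flight=W69: ✓ → 100
flight=W95: ✓ → 98
flight=W53: ✗
flight=W36: ✓ → 40
flight=W70: ✗
flight=W14: ✗
flight=W23: ✗
flight=W30: ✗
flight=W24: ✗
flight=W68: ✓ → 63
flight=W83: ✗
flight=W97: ✓ → 31
a321_avg = (95 + 100 + 98 + 40 + 63 + 31) / 6 = 71.1666666667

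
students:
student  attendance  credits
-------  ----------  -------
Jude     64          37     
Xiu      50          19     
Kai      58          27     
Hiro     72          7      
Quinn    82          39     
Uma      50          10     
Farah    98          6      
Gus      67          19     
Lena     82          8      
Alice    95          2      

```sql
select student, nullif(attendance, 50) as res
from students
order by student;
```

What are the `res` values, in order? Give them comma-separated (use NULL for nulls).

student=Alice: attendance=95 vs 50: differ → 95
student=Farah: attendance=98 vs 50: differ → 98
student=Gus: attendance=67 vs 50: differ → 67
student=Hiro: attendance=72 vs 50: differ → 72
student=Jude: attendance=64 vs 50: differ → 64
student=Kai: attendance=58 vs 50: differ → 58
student=Lena: attendance=82 vs 50: differ → 82
student=Quinn: attendance=82 vs 50: differ → 82
student=Uma: attendance=50 vs 50: equal → NULL
student=Xiu: attendance=50 vs 50: equal → NULL

95, 98, 67, 72, 64, 58, 82, 82, NULL, NULL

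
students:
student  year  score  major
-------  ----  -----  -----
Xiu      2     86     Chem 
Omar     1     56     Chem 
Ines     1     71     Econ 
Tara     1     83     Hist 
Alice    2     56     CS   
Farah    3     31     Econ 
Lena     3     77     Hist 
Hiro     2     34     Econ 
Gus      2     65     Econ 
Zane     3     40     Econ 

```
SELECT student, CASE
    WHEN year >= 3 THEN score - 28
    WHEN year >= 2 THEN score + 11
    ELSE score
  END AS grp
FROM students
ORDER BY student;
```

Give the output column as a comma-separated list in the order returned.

67, 3, 76, 45, 71, 49, 56, 83, 97, 12

student=Alice: year >= 2 → 67
student=Farah: year >= 3 → 3
student=Gus: year >= 2 → 76
student=Hiro: year >= 2 → 45
student=Ines: ELSE → 71
student=Lena: year >= 3 → 49
student=Omar: ELSE → 56
student=Tara: ELSE → 83
student=Xiu: year >= 2 → 97
student=Zane: year >= 3 → 12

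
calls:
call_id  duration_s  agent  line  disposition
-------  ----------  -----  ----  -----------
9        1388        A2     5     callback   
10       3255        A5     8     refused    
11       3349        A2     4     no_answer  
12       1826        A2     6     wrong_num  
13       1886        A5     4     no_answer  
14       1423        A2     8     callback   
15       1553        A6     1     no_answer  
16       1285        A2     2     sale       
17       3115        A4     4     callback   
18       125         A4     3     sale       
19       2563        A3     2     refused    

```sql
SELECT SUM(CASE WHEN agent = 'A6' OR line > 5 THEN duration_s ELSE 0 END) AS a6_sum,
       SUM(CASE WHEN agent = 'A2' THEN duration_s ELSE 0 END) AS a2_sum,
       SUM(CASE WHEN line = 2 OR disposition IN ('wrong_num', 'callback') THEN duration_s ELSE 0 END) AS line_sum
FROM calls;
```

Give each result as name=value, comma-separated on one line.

a6_sum=8057, a2_sum=9271, line_sum=11600

[a6_sum: agent = 'A6' OR line > 5]
call_id=9: ✗
call_id=10: ✓ → 3255
call_id=11: ✗
call_id=12: ✓ → 1826
call_id=13: ✗
call_id=14: ✓ → 1423
call_id=15: ✓ → 1553
call_id=16: ✗
call_id=17: ✗
call_id=18: ✗
call_id=19: ✗
a6_sum = 3255 + 1826 + 1423 + 1553 = 8057
—
[a2_sum: agent = 'A2']
call_id=9: ✓ → 1388
call_id=10: ✗
call_id=11: ✓ → 3349
call_id=12: ✓ → 1826
call_id=13: ✗
call_id=14: ✓ → 1423
call_id=15: ✗
call_id=16: ✓ → 1285
call_id=17: ✗
call_id=18: ✗
call_id=19: ✗
a2_sum = 1388 + 3349 + 1826 + 1423 + 1285 = 9271
—
[line_sum: line = 2 OR disposition IN ('wrong_num', 'callback')]
call_id=9: ✓ → 1388
call_id=10: ✗
call_id=11: ✗
call_id=12: ✓ → 1826
call_id=13: ✗
call_id=14: ✓ → 1423
call_id=15: ✗
call_id=16: ✓ → 1285
call_id=17: ✓ → 3115
call_id=18: ✗
call_id=19: ✓ → 2563
line_sum = 1388 + 1826 + 1423 + 1285 + 3115 + 2563 = 11600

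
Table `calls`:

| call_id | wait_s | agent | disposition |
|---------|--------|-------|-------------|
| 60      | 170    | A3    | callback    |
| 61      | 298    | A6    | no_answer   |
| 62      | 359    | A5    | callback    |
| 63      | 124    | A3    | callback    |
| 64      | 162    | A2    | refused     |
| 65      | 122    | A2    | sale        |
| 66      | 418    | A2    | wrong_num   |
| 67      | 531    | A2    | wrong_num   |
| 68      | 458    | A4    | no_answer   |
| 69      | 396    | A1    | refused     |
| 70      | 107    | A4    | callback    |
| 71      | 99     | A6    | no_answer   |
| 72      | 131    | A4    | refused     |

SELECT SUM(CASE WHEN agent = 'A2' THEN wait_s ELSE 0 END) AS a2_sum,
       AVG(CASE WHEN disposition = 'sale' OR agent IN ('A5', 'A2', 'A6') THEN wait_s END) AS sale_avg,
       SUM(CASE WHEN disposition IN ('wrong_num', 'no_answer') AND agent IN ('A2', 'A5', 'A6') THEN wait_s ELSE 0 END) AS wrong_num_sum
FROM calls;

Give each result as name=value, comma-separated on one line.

[a2_sum: agent = 'A2']
call_id=60: ✗
call_id=61: ✗
call_id=62: ✗
call_id=63: ✗
call_id=64: ✓ → 162
call_id=65: ✓ → 122
call_id=66: ✓ → 418
call_id=67: ✓ → 531
call_id=68: ✗
call_id=69: ✗
call_id=70: ✗
call_id=71: ✗
call_id=72: ✗
a2_sum = 162 + 122 + 418 + 531 = 1233
—
[sale_avg: disposition = 'sale' OR agent IN ('A5', 'A2', 'A6')]
call_id=60: ✗
call_id=61: ✓ → 298
call_id=62: ✓ → 359
call_id=63: ✗
call_id=64: ✓ → 162
call_id=65: ✓ → 122
call_id=66: ✓ → 418
call_id=67: ✓ → 531
call_id=68: ✗
call_id=69: ✗
call_id=70: ✗
call_id=71: ✓ → 99
call_id=72: ✗
sale_avg = (298 + 359 + 162 + 122 + 418 + 531 + 99) / 7 = 284.1428571429
—
[wrong_num_sum: disposition IN ('wrong_num', 'no_answer') AND agent IN ('A2', 'A5', 'A6')]
call_id=60: ✗
call_id=61: ✓ → 298
call_id=62: ✗
call_id=63: ✗
call_id=64: ✗
call_id=65: ✗
call_id=66: ✓ → 418
call_id=67: ✓ → 531
call_id=68: ✗
call_id=69: ✗
call_id=70: ✗
call_id=71: ✓ → 99
call_id=72: ✗
wrong_num_sum = 298 + 418 + 531 + 99 = 1346

a2_sum=1233, sale_avg=284.1428571429, wrong_num_sum=1346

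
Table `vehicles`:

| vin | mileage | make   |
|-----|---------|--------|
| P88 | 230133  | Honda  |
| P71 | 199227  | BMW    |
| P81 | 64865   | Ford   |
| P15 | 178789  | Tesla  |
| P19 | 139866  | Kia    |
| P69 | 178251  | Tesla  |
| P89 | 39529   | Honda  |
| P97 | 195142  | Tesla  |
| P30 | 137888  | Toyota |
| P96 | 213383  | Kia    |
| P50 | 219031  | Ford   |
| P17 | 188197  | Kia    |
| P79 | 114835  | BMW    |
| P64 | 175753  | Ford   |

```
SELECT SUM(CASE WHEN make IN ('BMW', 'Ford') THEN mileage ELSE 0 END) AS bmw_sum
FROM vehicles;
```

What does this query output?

773711

vin=P88: ✗
vin=P71: ✓ → 199227
vin=P81: ✓ → 64865
vin=P15: ✗
vin=P19: ✗
vin=P69: ✗
vin=P89: ✗
vin=P97: ✗
vin=P30: ✗
vin=P96: ✗
vin=P50: ✓ → 219031
vin=P17: ✗
vin=P79: ✓ → 114835
vin=P64: ✓ → 175753
bmw_sum = 199227 + 64865 + 219031 + 114835 + 175753 = 773711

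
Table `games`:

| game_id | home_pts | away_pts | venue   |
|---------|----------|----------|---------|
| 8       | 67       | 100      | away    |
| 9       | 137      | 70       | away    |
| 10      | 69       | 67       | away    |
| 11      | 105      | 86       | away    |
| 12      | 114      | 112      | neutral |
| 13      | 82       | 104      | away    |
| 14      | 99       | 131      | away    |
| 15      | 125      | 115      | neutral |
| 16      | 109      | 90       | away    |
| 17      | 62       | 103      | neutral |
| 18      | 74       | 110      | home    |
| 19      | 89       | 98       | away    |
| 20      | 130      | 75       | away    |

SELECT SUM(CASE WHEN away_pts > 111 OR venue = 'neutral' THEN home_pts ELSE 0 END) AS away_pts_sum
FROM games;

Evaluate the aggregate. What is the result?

400

game_id=8: ✗
game_id=9: ✗
game_id=10: ✗
game_id=11: ✗
game_id=12: ✓ → 114
game_id=13: ✗
game_id=14: ✓ → 99
game_id=15: ✓ → 125
game_id=16: ✗
game_id=17: ✓ → 62
game_id=18: ✗
game_id=19: ✗
game_id=20: ✗
away_pts_sum = 114 + 99 + 125 + 62 = 400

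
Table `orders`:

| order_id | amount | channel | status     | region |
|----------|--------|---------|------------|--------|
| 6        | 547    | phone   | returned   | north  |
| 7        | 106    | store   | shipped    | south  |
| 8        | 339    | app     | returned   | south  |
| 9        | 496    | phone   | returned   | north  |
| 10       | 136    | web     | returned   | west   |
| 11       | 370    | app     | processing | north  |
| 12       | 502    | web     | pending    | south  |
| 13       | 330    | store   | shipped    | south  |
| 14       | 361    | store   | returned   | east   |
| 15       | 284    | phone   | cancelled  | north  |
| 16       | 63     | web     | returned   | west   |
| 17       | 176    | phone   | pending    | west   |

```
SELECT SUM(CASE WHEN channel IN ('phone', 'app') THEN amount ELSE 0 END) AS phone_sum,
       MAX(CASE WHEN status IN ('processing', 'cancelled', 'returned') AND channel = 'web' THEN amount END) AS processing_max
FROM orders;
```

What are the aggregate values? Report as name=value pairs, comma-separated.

phone_sum=2212, processing_max=136

[phone_sum: channel IN ('phone', 'app')]
order_id=6: ✓ → 547
order_id=7: ✗
order_id=8: ✓ → 339
order_id=9: ✓ → 496
order_id=10: ✗
order_id=11: ✓ → 370
order_id=12: ✗
order_id=13: ✗
order_id=14: ✗
order_id=15: ✓ → 284
order_id=16: ✗
order_id=17: ✓ → 176
phone_sum = 547 + 339 + 496 + 370 + 284 + 176 = 2212
—
[processing_max: status IN ('processing', 'cancelled', 'returned') AND channel = 'web']
order_id=6: ✗
order_id=7: ✗
order_id=8: ✗
order_id=9: ✗
order_id=10: ✓ → 136
order_id=11: ✗
order_id=12: ✗
order_id=13: ✗
order_id=14: ✗
order_id=15: ✗
order_id=16: ✓ → 63
order_id=17: ✗
processing_max = MAX(136, 63) = 136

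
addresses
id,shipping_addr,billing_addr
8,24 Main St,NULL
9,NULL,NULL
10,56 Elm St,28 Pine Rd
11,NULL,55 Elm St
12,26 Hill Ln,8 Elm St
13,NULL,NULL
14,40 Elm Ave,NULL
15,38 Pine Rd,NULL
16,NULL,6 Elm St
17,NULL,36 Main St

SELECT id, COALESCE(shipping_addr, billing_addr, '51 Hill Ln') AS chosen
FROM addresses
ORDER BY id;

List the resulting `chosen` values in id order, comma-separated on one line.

id=8: shipping_addr=24 Main St → 24 Main St
id=9: shipping_addr=NULL, billing_addr=NULL, → literal 51 Hill Ln → 51 Hill Ln
id=10: shipping_addr=56 Elm St → 56 Elm St
id=11: shipping_addr=NULL, billing_addr=55 Elm St → 55 Elm St
id=12: shipping_addr=26 Hill Ln → 26 Hill Ln
id=13: shipping_addr=NULL, billing_addr=NULL, → literal 51 Hill Ln → 51 Hill Ln
id=14: shipping_addr=40 Elm Ave → 40 Elm Ave
id=15: shipping_addr=38 Pine Rd → 38 Pine Rd
id=16: shipping_addr=NULL, billing_addr=6 Elm St → 6 Elm St
id=17: shipping_addr=NULL, billing_addr=36 Main St → 36 Main St

24 Main St, 51 Hill Ln, 56 Elm St, 55 Elm St, 26 Hill Ln, 51 Hill Ln, 40 Elm Ave, 38 Pine Rd, 6 Elm St, 36 Main St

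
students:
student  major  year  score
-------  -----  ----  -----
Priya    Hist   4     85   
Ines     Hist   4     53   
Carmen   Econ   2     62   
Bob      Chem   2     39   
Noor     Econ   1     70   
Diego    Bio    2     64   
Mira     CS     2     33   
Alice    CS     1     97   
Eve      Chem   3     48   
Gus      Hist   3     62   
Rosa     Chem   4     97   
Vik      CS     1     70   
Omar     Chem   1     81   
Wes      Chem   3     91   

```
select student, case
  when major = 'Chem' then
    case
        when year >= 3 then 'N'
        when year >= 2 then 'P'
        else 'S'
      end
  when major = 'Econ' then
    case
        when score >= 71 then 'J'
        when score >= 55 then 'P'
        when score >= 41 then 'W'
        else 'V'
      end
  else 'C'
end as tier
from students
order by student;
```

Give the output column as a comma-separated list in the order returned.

C, P, P, C, N, C, C, C, P, S, C, N, C, N

student=Alice: major='CS' → outer ELSE → C
student=Bob: major='Chem' → inner[year >= 2] → P
student=Carmen: major='Econ' → inner[score >= 55] → P
student=Diego: major='Bio' → outer ELSE → C
student=Eve: major='Chem' → inner[year >= 3] → N
student=Gus: major='Hist' → outer ELSE → C
student=Ines: major='Hist' → outer ELSE → C
student=Mira: major='CS' → outer ELSE → C
student=Noor: major='Econ' → inner[score >= 55] → P
student=Omar: major='Chem' → inner[ELSE] → S
student=Priya: major='Hist' → outer ELSE → C
student=Rosa: major='Chem' → inner[year >= 3] → N
student=Vik: major='CS' → outer ELSE → C
student=Wes: major='Chem' → inner[year >= 3] → N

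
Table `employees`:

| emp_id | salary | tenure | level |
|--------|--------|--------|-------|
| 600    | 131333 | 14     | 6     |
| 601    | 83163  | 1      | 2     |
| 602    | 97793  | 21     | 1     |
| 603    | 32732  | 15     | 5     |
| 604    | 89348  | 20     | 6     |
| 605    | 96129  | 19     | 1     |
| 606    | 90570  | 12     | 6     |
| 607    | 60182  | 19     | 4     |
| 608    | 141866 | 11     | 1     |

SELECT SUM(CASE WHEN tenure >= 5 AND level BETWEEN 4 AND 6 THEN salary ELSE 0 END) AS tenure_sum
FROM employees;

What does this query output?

emp_id=600: ✓ → 131333
emp_id=601: ✗
emp_id=602: ✗
emp_id=603: ✓ → 32732
emp_id=604: ✓ → 89348
emp_id=605: ✗
emp_id=606: ✓ → 90570
emp_id=607: ✓ → 60182
emp_id=608: ✗
tenure_sum = 131333 + 32732 + 89348 + 90570 + 60182 = 404165

404165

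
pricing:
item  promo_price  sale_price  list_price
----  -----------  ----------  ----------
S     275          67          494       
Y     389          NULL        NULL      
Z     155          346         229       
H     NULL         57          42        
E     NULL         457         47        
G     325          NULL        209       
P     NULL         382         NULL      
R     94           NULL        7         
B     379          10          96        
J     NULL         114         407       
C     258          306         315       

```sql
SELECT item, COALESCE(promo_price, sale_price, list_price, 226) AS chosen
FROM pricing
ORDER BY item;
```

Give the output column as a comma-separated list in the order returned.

item=B: promo_price=379 → 379
item=C: promo_price=258 → 258
item=E: promo_price=NULL, sale_price=457 → 457
item=G: promo_price=325 → 325
item=H: promo_price=NULL, sale_price=57 → 57
item=J: promo_price=NULL, sale_price=114 → 114
item=P: promo_price=NULL, sale_price=382 → 382
item=R: promo_price=94 → 94
item=S: promo_price=275 → 275
item=Y: promo_price=389 → 389
item=Z: promo_price=155 → 155

379, 258, 457, 325, 57, 114, 382, 94, 275, 389, 155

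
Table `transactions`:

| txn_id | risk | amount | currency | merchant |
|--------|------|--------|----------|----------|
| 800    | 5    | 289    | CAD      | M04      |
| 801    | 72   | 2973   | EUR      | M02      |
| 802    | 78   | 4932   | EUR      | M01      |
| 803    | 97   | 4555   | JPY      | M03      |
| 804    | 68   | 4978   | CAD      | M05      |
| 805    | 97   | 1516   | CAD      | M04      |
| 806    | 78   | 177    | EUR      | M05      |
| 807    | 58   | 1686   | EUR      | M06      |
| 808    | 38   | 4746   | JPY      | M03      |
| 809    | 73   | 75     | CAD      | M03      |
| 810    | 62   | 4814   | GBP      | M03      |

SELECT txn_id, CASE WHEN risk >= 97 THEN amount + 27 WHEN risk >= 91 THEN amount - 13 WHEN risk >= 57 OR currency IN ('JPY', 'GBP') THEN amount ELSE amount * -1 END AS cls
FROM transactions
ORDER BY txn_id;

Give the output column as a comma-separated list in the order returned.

-289, 2973, 4932, 4582, 4978, 1543, 177, 1686, 4746, 75, 4814

txn_id=800: ELSE → -289
txn_id=801: risk >= 57 OR currency IN ('JPY', 'GBP') → 2973
txn_id=802: risk >= 57 OR currency IN ('JPY', 'GBP') → 4932
txn_id=803: risk >= 97 → 4582
txn_id=804: risk >= 57 OR currency IN ('JPY', 'GBP') → 4978
txn_id=805: risk >= 97 → 1543
txn_id=806: risk >= 57 OR currency IN ('JPY', 'GBP') → 177
txn_id=807: risk >= 57 OR currency IN ('JPY', 'GBP') → 1686
txn_id=808: risk >= 57 OR currency IN ('JPY', 'GBP') → 4746
txn_id=809: risk >= 57 OR currency IN ('JPY', 'GBP') → 75
txn_id=810: risk >= 57 OR currency IN ('JPY', 'GBP') → 4814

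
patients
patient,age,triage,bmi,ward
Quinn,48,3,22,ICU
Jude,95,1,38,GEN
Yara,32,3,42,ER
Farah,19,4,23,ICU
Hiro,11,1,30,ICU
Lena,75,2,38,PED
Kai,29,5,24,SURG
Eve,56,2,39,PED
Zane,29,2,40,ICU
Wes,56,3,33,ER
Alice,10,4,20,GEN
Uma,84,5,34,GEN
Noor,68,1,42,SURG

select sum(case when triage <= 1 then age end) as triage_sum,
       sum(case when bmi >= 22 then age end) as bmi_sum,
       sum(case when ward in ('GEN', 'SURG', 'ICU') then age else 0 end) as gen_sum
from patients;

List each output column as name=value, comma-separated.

[triage_sum: triage <= 1]
patient=Quinn: ✗
patient=Jude: ✓ → 95
patient=Yara: ✗
patient=Farah: ✗
patient=Hiro: ✓ → 11
patient=Lena: ✗
patient=Kai: ✗
patient=Eve: ✗
patient=Zane: ✗
patient=Wes: ✗
patient=Alice: ✗
patient=Uma: ✗
patient=Noor: ✓ → 68
triage_sum = 95 + 11 + 68 = 174
—
[bmi_sum: bmi >= 22]
patient=Quinn: ✓ → 48
patient=Jude: ✓ → 95
patient=Yara: ✓ → 32
patient=Farah: ✓ → 19
patient=Hiro: ✓ → 11
patient=Lena: ✓ → 75
patient=Kai: ✓ → 29
patient=Eve: ✓ → 56
patient=Zane: ✓ → 29
patient=Wes: ✓ → 56
patient=Alice: ✗
patient=Uma: ✓ → 84
patient=Noor: ✓ → 68
bmi_sum = 48 + 95 + 32 + 19 + 11 + 75 + 29 + 56 + 29 + 56 + 84 + 68 = 602
—
[gen_sum: ward in ('GEN', 'SURG', 'ICU')]
patient=Quinn: ✓ → 48
patient=Jude: ✓ → 95
patient=Yara: ✗
patient=Farah: ✓ → 19
patient=Hiro: ✓ → 11
patient=Lena: ✗
patient=Kai: ✓ → 29
patient=Eve: ✗
patient=Zane: ✓ → 29
patient=Wes: ✗
patient=Alice: ✓ → 10
patient=Uma: ✓ → 84
patient=Noor: ✓ → 68
gen_sum = 48 + 95 + 19 + 11 + 29 + 29 + 10 + 84 + 68 = 393

triage_sum=174, bmi_sum=602, gen_sum=393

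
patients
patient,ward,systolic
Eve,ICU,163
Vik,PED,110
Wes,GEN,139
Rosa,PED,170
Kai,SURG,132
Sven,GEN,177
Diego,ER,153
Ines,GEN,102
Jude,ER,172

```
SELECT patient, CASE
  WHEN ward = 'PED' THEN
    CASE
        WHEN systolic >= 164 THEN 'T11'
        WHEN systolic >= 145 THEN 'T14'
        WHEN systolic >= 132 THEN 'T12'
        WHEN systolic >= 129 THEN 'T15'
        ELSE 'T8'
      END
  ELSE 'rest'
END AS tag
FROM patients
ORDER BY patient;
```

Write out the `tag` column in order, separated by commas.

rest, rest, rest, rest, rest, T11, rest, T8, rest

patient=Diego: ward='ER' → outer ELSE → rest
patient=Eve: ward='ICU' → outer ELSE → rest
patient=Ines: ward='GEN' → outer ELSE → rest
patient=Jude: ward='ER' → outer ELSE → rest
patient=Kai: ward='SURG' → outer ELSE → rest
patient=Rosa: ward='PED' → inner[systolic >= 164] → T11
patient=Sven: ward='GEN' → outer ELSE → rest
patient=Vik: ward='PED' → inner[ELSE] → T8
patient=Wes: ward='GEN' → outer ELSE → rest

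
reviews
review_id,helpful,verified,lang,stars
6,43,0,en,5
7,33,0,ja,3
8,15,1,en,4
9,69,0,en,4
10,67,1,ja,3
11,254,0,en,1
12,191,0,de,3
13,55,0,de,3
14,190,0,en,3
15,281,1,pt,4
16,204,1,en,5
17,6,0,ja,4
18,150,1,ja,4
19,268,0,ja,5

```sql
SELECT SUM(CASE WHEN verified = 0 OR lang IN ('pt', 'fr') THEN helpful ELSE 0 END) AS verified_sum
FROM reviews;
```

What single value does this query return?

1390

review_id=6: ✓ → 43
review_id=7: ✓ → 33
review_id=8: ✗
review_id=9: ✓ → 69
review_id=10: ✗
review_id=11: ✓ → 254
review_id=12: ✓ → 191
review_id=13: ✓ → 55
review_id=14: ✓ → 190
review_id=15: ✓ → 281
review_id=16: ✗
review_id=17: ✓ → 6
review_id=18: ✗
review_id=19: ✓ → 268
verified_sum = 43 + 33 + 69 + 254 + 191 + 55 + 190 + 281 + 6 + 268 = 1390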